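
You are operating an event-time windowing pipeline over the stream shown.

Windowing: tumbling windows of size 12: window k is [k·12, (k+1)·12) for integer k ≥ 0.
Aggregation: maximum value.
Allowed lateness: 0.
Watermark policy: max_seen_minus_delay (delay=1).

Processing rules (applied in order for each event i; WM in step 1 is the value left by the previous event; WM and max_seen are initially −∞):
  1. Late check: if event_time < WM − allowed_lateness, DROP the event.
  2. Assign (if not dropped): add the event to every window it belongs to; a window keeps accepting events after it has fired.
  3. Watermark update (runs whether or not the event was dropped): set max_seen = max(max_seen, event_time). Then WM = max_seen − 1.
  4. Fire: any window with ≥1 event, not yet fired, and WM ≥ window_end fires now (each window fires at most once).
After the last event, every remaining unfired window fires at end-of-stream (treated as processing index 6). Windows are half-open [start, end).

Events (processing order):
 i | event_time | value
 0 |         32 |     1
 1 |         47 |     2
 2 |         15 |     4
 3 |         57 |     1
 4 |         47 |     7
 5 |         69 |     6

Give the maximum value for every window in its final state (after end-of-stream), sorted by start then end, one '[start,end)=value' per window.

[24,36)=1 [36,48)=2 [48,60)=1 [60,72)=6

i=0 t=32 v=1: → [24,36); WM=31
i=1 t=47 v=2: → [36,48); WM=46; [24,36) fires=1
i=2 t=15 v=4: DROP (t<46-0); WM=46
i=3 t=57 v=1: → [48,60); WM=56; [36,48) fires=2
i=4 t=47 v=7: DROP (t<56-0); WM=56
i=5 t=69 v=6: → [60,72); WM=68; [48,60) fires=1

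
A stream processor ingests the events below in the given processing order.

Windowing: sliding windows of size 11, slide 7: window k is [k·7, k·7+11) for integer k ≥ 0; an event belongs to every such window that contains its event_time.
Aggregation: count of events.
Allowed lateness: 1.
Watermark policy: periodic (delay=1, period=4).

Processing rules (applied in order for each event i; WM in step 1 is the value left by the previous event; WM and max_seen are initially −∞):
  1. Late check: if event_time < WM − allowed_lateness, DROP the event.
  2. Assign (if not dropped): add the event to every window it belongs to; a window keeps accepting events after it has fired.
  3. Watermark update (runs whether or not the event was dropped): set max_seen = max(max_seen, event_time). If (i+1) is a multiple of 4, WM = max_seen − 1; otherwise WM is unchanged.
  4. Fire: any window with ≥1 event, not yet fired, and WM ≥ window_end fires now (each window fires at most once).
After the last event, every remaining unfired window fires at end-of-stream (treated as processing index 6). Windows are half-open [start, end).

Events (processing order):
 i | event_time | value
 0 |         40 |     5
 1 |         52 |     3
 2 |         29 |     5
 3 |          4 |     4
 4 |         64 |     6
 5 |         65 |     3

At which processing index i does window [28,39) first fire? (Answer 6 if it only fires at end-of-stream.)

3

i=0 t=40 v=5: → [35,46); WM=−∞
i=1 t=52 v=3: → [49,60),[42,53); WM=−∞
i=2 t=29 v=5: → [28,39),[21,32); WM=−∞
i=3 t=4 v=4: → [0,11); WM=51; [0,11) fires=1 [21,32) fires=1 [28,39) fires=1 [35,46) fires=1
i=4 t=64 v=6: → [63,74),[56,67); WM=51
i=5 t=65 v=3: → [63,74),[56,67); WM=51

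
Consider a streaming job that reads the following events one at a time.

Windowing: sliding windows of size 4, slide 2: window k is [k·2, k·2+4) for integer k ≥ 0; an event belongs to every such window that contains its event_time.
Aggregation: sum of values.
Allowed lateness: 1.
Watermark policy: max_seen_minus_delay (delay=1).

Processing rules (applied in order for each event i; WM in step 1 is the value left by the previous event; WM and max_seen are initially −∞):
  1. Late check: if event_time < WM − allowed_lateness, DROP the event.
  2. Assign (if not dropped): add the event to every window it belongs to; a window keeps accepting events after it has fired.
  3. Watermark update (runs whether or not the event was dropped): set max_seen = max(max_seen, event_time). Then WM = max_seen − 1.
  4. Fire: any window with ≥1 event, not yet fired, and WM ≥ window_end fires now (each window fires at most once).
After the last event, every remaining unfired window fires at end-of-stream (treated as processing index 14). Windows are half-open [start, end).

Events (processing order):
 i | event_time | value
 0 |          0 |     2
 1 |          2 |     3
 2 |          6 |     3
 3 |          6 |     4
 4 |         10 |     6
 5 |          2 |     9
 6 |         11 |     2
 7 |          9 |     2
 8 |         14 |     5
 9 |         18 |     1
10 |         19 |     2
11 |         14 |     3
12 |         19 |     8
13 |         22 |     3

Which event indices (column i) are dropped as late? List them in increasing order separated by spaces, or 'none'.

5 11

i=0 t=0 v=2: → [0,4); WM=-1
i=1 t=2 v=3: → [2,6),[0,4); WM=1
i=2 t=6 v=3: → [6,10),[4,8); WM=5; [0,4) fires=5
i=3 t=6 v=4: → [6,10),[4,8); WM=5
i=4 t=10 v=6: → [10,14),[8,12); WM=9; [2,6) fires=3 [4,8) fires=7
i=5 t=2 v=9: DROP (t<9-1); WM=9
i=6 t=11 v=2: → [10,14),[8,12); WM=10; [6,10) fires=7
i=7 t=9 v=2: → [8,12),[6,10); WM=10
i=8 t=14 v=5: → [14,18),[12,16); WM=13; [8,12) fires=10
i=9 t=18 v=1: → [18,22),[16,20); WM=17; [10,14) fires=8 [12,16) fires=5
i=10 t=19 v=2: → [18,22),[16,20); WM=18; [14,18) fires=5
i=11 t=14 v=3: DROP (t<18-1); WM=18
i=12 t=19 v=8: → [18,22),[16,20); WM=18
i=13 t=22 v=3: → [22,26),[20,24); WM=21; [16,20) fires=11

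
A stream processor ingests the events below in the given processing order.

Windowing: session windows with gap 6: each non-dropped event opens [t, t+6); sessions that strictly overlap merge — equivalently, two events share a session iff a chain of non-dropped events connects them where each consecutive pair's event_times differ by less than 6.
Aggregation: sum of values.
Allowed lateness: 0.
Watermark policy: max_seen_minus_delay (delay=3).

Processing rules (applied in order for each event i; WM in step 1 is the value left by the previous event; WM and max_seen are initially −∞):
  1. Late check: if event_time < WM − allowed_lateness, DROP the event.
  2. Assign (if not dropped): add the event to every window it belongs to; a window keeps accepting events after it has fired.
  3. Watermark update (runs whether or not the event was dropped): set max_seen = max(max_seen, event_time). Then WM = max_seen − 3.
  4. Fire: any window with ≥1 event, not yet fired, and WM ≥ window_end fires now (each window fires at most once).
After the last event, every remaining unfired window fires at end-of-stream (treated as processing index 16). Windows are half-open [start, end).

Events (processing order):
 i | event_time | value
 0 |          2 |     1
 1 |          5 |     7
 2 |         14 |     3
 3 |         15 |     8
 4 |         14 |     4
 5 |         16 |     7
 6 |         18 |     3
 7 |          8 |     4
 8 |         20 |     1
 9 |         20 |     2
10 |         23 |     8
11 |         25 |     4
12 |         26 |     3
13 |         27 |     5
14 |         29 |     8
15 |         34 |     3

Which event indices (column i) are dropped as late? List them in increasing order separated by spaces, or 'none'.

i=0 t=2 v=1: → [2,8); WM=-1
i=1 t=5 v=7: → [2,11); WM=2
i=2 t=14 v=3: → [14,20); WM=11
i=3 t=15 v=8: → [14,21); WM=12
i=4 t=14 v=4: → [14,21); WM=12
i=5 t=16 v=7: → [14,22); WM=13
i=6 t=18 v=3: → [14,24); WM=15
i=7 t=8 v=4: DROP (t<15-0); WM=15
i=8 t=20 v=1: → [14,26); WM=17
i=9 t=20 v=2: → [14,26); WM=17
i=10 t=23 v=8: → [14,29); WM=20
i=11 t=25 v=4: → [14,31); WM=22
i=12 t=26 v=3: → [14,32); WM=23
i=13 t=27 v=5: → [14,33); WM=24
i=14 t=29 v=8: → [14,35); WM=26
i=15 t=34 v=3: → [14,40); WM=31

7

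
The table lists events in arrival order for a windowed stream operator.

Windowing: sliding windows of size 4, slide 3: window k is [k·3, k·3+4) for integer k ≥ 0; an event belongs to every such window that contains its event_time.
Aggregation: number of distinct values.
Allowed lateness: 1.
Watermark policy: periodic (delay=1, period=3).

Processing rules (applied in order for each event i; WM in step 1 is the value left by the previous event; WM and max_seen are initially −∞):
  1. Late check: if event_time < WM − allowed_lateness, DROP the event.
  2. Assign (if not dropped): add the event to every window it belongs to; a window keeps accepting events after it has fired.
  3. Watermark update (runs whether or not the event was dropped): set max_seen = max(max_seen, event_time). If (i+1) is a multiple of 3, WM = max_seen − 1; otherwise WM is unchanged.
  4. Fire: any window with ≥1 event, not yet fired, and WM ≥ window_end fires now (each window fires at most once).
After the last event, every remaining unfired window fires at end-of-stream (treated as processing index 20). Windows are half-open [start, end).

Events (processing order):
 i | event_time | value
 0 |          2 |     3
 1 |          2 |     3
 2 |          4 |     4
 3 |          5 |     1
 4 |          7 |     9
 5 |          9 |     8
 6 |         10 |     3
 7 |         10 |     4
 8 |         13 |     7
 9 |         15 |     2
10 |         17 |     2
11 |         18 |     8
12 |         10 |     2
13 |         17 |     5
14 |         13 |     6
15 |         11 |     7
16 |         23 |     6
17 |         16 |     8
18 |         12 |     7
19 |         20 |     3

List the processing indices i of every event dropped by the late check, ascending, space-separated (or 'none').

i=0 t=2 v=3: → [0,4); WM=−∞
i=1 t=2 v=3: → [0,4); WM=−∞
i=2 t=4 v=4: → [3,7); WM=3
i=3 t=5 v=1: → [3,7); WM=3
i=4 t=7 v=9: → [6,10); WM=3
i=5 t=9 v=8: → [9,13),[6,10); WM=8; [0,4) fires=1 [3,7) fires=2
i=6 t=10 v=3: → [9,13); WM=8
i=7 t=10 v=4: → [9,13); WM=8
i=8 t=13 v=7: → [12,16); WM=12; [6,10) fires=2
i=9 t=15 v=2: → [15,19),[12,16); WM=12
i=10 t=17 v=2: → [15,19); WM=12
i=11 t=18 v=8: → [18,22),[15,19); WM=17; [9,13) fires=3 [12,16) fires=2
i=12 t=10 v=2: DROP (t<17-1); WM=17
i=13 t=17 v=5: → [15,19); WM=17
i=14 t=13 v=6: DROP (t<17-1); WM=17
i=15 t=11 v=7: DROP (t<17-1); WM=17
i=16 t=23 v=6: → [21,25); WM=17
i=17 t=16 v=8: → [15,19); WM=22; [15,19) fires=3 [18,22) fires=1
i=18 t=12 v=7: DROP (t<22-1); WM=22
i=19 t=20 v=3: DROP (t<22-1); WM=22

12 14 15 18 19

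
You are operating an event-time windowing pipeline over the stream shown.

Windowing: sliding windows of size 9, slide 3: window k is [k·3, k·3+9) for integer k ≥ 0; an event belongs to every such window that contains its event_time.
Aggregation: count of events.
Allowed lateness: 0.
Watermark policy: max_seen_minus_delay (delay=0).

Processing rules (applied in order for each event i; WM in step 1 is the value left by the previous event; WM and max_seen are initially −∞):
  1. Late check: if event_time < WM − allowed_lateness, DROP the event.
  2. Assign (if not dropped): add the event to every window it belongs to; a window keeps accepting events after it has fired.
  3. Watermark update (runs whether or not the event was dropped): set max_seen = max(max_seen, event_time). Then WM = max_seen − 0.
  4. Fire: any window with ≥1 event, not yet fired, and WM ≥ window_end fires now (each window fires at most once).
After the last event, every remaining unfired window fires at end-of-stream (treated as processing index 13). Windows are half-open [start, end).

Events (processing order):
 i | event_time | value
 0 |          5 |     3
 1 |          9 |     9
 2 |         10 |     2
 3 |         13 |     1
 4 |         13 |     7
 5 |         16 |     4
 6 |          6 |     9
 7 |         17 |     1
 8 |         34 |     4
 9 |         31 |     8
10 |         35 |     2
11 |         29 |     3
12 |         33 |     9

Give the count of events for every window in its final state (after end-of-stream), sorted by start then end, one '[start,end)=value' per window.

i=0 t=5 v=3: → [3,12),[0,9); WM=5
i=1 t=9 v=9: → [9,18),[6,15),[3,12); WM=9; [0,9) fires=1
i=2 t=10 v=2: → [9,18),[6,15),[3,12); WM=10
i=3 t=13 v=1: → [12,21),[9,18),[6,15); WM=13; [3,12) fires=3
i=4 t=13 v=7: → [12,21),[9,18),[6,15); WM=13
i=5 t=16 v=4: → [15,24),[12,21),[9,18); WM=16; [6,15) fires=4
i=6 t=6 v=9: DROP (t<16-0); WM=16
i=7 t=17 v=1: → [15,24),[12,21),[9,18); WM=17
i=8 t=34 v=4: → [33,42),[30,39),[27,36); WM=34; [9,18) fires=6 [12,21) fires=4 [15,24) fires=2
i=9 t=31 v=8: DROP (t<34-0); WM=34
i=10 t=35 v=2: → [33,42),[30,39),[27,36); WM=35
i=11 t=29 v=3: DROP (t<35-0); WM=35
i=12 t=33 v=9: DROP (t<35-0); WM=35

[0,9)=1 [3,12)=3 [6,15)=4 [9,18)=6 [12,21)=4 [15,24)=2 [27,36)=2 [30,39)=2 [33,42)=2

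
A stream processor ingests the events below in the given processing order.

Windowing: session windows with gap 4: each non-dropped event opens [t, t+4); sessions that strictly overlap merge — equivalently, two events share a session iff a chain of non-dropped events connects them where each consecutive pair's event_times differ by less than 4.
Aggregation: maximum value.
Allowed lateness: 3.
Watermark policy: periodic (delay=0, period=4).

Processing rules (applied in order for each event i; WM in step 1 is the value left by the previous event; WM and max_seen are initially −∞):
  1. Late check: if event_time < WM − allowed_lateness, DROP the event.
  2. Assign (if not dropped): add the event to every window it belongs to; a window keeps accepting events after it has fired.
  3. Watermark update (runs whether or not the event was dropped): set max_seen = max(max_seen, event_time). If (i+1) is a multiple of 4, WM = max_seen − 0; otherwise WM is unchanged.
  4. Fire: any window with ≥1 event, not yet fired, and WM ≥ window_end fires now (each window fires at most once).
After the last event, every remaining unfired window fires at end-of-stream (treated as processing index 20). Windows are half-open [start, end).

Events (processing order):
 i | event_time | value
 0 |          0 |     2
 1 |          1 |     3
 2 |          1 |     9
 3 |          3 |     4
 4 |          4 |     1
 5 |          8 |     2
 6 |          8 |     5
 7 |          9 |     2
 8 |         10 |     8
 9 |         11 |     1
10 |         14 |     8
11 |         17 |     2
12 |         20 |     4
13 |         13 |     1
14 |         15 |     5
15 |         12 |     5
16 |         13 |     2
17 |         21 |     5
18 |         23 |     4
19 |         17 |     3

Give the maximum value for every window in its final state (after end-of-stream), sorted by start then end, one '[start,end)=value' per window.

[0,8)=9 [8,27)=8

i=0 t=0 v=2: → [0,4); WM=−∞
i=1 t=1 v=3: → [0,5); WM=−∞
i=2 t=1 v=9: → [0,5); WM=−∞
i=3 t=3 v=4: → [0,7); WM=3
i=4 t=4 v=1: → [0,8); WM=3
i=5 t=8 v=2: → [8,12); WM=3
i=6 t=8 v=5: → [8,12); WM=3
i=7 t=9 v=2: → [8,13); WM=9
i=8 t=10 v=8: → [8,14); WM=9
i=9 t=11 v=1: → [8,15); WM=9
i=10 t=14 v=8: → [8,18); WM=9
i=11 t=17 v=2: → [8,21); WM=17
i=12 t=20 v=4: → [8,24); WM=17
i=13 t=13 v=1: DROP (t<17-3); WM=17
i=14 t=15 v=5: → [8,24); WM=17
i=15 t=12 v=5: DROP (t<17-3); WM=20
i=16 t=13 v=2: DROP (t<20-3); WM=20
i=17 t=21 v=5: → [8,25); WM=20
i=18 t=23 v=4: → [8,27); WM=20
i=19 t=17 v=3: → [8,27); WM=23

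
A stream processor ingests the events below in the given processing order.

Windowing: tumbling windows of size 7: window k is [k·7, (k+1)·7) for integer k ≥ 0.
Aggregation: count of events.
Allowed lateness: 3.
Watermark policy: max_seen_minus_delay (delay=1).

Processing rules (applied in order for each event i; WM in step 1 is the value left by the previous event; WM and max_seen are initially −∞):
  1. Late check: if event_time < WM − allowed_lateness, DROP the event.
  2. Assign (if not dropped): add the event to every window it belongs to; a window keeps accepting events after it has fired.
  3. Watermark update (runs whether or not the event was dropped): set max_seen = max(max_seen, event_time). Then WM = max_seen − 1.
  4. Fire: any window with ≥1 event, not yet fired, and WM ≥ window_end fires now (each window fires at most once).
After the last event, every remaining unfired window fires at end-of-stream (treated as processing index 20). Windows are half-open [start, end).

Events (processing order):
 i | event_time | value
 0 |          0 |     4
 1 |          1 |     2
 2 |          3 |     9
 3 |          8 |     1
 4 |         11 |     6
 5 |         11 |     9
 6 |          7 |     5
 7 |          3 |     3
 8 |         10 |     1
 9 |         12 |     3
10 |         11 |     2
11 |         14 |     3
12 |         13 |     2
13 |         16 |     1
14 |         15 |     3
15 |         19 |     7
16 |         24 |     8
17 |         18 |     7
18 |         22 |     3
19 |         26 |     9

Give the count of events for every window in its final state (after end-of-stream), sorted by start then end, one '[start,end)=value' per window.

[0,7)=3 [7,14)=8 [14,21)=4 [21,28)=3

i=0 t=0 v=4: → [0,7); WM=-1
i=1 t=1 v=2: → [0,7); WM=0
i=2 t=3 v=9: → [0,7); WM=2
i=3 t=8 v=1: → [7,14); WM=7; [0,7) fires=3
i=4 t=11 v=6: → [7,14); WM=10
i=5 t=11 v=9: → [7,14); WM=10
i=6 t=7 v=5: → [7,14); WM=10
i=7 t=3 v=3: DROP (t<10-3); WM=10
i=8 t=10 v=1: → [7,14); WM=10
i=9 t=12 v=3: → [7,14); WM=11
i=10 t=11 v=2: → [7,14); WM=11
i=11 t=14 v=3: → [14,21); WM=13
i=12 t=13 v=2: → [7,14); WM=13
i=13 t=16 v=1: → [14,21); WM=15; [7,14) fires=8
i=14 t=15 v=3: → [14,21); WM=15
i=15 t=19 v=7: → [14,21); WM=18
i=16 t=24 v=8: → [21,28); WM=23; [14,21) fires=4
i=17 t=18 v=7: DROP (t<23-3); WM=23
i=18 t=22 v=3: → [21,28); WM=23
i=19 t=26 v=9: → [21,28); WM=25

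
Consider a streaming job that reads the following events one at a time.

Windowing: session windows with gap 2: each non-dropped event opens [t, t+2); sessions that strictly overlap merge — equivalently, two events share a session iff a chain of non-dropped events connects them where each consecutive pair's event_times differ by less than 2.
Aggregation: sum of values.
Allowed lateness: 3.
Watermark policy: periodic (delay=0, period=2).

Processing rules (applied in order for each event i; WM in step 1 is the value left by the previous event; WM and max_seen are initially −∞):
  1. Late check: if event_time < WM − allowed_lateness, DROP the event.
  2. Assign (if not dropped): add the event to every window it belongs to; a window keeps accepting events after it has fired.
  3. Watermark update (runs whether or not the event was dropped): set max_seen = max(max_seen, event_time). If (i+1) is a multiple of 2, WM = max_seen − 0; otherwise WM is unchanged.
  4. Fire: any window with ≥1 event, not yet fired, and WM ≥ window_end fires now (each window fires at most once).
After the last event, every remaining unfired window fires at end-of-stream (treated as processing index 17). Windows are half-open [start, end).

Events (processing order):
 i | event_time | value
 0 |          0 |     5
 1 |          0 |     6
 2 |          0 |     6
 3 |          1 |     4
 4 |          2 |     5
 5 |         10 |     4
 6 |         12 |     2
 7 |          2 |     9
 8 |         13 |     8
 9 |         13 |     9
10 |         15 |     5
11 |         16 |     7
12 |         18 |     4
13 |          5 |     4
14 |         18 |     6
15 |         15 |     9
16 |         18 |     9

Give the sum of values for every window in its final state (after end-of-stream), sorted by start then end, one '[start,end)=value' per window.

[0,4)=26 [10,12)=4 [12,15)=19 [15,18)=21 [18,20)=19

i=0 t=0 v=5: → [0,2); WM=−∞
i=1 t=0 v=6: → [0,2); WM=0
i=2 t=0 v=6: → [0,2); WM=0
i=3 t=1 v=4: → [0,3); WM=1
i=4 t=2 v=5: → [0,4); WM=1
i=5 t=10 v=4: → [10,12); WM=10
i=6 t=12 v=2: → [12,14); WM=10
i=7 t=2 v=9: DROP (t<10-3); WM=12
i=8 t=13 v=8: → [12,15); WM=12
i=9 t=13 v=9: → [12,15); WM=13
i=10 t=15 v=5: → [15,17); WM=13
i=11 t=16 v=7: → [15,18); WM=16
i=12 t=18 v=4: → [18,20); WM=16
i=13 t=5 v=4: DROP (t<16-3); WM=18
i=14 t=18 v=6: → [18,20); WM=18
i=15 t=15 v=9: → [15,18); WM=18
i=16 t=18 v=9: → [18,20); WM=18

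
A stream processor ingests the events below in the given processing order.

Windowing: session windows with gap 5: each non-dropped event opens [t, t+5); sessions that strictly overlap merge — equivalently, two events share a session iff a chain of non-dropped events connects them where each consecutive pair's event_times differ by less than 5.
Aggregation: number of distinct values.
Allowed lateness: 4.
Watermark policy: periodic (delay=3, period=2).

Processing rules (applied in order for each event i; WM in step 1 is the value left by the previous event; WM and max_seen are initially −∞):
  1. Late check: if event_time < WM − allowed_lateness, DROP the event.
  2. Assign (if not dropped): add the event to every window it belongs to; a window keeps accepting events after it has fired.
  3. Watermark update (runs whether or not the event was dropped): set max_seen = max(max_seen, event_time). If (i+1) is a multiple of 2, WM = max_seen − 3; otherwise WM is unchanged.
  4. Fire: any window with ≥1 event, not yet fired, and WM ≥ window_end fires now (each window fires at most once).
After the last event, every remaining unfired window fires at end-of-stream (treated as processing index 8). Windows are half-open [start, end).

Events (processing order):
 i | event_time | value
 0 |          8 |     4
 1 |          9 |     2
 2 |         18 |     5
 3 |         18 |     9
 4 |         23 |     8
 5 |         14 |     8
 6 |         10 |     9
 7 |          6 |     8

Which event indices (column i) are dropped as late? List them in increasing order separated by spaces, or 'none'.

6 7

i=0 t=8 v=4: → [8,13); WM=−∞
i=1 t=9 v=2: → [8,14); WM=6
i=2 t=18 v=5: → [18,23); WM=6
i=3 t=18 v=9: → [18,23); WM=15
i=4 t=23 v=8: → [23,28); WM=15
i=5 t=14 v=8: → [14,23); WM=20
i=6 t=10 v=9: DROP (t<20-4); WM=20
i=7 t=6 v=8: DROP (t<20-4); WM=20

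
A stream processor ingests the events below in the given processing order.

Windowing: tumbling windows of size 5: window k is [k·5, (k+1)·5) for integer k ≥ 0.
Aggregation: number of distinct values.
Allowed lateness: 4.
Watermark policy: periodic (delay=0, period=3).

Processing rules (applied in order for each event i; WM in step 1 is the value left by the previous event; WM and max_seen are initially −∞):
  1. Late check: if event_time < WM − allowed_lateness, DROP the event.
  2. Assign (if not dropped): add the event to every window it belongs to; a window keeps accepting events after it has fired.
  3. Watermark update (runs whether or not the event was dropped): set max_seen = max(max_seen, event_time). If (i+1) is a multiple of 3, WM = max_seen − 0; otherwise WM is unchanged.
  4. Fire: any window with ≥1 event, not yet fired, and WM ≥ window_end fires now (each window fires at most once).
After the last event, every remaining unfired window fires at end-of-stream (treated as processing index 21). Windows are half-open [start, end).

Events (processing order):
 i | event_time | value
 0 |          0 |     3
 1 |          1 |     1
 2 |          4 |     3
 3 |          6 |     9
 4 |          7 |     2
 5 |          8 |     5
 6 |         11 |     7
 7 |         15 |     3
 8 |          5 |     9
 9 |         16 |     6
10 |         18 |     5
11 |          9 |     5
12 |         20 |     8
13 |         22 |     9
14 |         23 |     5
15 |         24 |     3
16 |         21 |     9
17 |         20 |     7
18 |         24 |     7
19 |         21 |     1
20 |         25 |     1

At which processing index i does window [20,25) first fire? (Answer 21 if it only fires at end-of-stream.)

20

i=0 t=0 v=3: → [0,5); WM=−∞
i=1 t=1 v=1: → [0,5); WM=−∞
i=2 t=4 v=3: → [0,5); WM=4
i=3 t=6 v=9: → [5,10); WM=4
i=4 t=7 v=2: → [5,10); WM=4
i=5 t=8 v=5: → [5,10); WM=8; [0,5) fires=2
i=6 t=11 v=7: → [10,15); WM=8
i=7 t=15 v=3: → [15,20); WM=8
i=8 t=5 v=9: → [5,10); WM=15; [5,10) fires=3 [10,15) fires=1
i=9 t=16 v=6: → [15,20); WM=15
i=10 t=18 v=5: → [15,20); WM=15
i=11 t=9 v=5: DROP (t<15-4); WM=18
i=12 t=20 v=8: → [20,25); WM=18
i=13 t=22 v=9: → [20,25); WM=18
i=14 t=23 v=5: → [20,25); WM=23; [15,20) fires=3
i=15 t=24 v=3: → [20,25); WM=23
i=16 t=21 v=9: → [20,25); WM=23
i=17 t=20 v=7: → [20,25); WM=24
i=18 t=24 v=7: → [20,25); WM=24
i=19 t=21 v=1: → [20,25); WM=24
i=20 t=25 v=1: → [25,30); WM=25; [20,25) fires=6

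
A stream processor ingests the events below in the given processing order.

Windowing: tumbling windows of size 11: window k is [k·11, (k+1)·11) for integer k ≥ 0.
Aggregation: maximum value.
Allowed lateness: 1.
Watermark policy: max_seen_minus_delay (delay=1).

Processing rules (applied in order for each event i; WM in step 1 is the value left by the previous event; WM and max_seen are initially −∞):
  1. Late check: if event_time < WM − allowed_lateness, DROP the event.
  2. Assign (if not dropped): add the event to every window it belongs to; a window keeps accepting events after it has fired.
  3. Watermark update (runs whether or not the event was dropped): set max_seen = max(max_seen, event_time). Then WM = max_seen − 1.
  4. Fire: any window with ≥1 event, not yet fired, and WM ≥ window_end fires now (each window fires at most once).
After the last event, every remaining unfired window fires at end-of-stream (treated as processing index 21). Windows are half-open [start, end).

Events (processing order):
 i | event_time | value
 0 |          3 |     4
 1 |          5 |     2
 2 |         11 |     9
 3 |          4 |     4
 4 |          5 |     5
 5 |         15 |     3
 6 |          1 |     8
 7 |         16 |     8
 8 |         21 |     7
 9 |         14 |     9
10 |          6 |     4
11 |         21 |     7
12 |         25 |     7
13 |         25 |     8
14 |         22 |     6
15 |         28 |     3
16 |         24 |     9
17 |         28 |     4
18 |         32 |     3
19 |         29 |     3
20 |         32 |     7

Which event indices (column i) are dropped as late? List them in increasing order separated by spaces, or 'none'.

i=0 t=3 v=4: → [0,11); WM=2
i=1 t=5 v=2: → [0,11); WM=4
i=2 t=11 v=9: → [11,22); WM=10
i=3 t=4 v=4: DROP (t<10-1); WM=10
i=4 t=5 v=5: DROP (t<10-1); WM=10
i=5 t=15 v=3: → [11,22); WM=14; [0,11) fires=4
i=6 t=1 v=8: DROP (t<14-1); WM=14
i=7 t=16 v=8: → [11,22); WM=15
i=8 t=21 v=7: → [11,22); WM=20
i=9 t=14 v=9: DROP (t<20-1); WM=20
i=10 t=6 v=4: DROP (t<20-1); WM=20
i=11 t=21 v=7: → [11,22); WM=20
i=12 t=25 v=7: → [22,33); WM=24; [11,22) fires=9
i=13 t=25 v=8: → [22,33); WM=24
i=14 t=22 v=6: DROP (t<24-1); WM=24
i=15 t=28 v=3: → [22,33); WM=27
i=16 t=24 v=9: DROP (t<27-1); WM=27
i=17 t=28 v=4: → [22,33); WM=27
i=18 t=32 v=3: → [22,33); WM=31
i=19 t=29 v=3: DROP (t<31-1); WM=31
i=20 t=32 v=7: → [22,33); WM=31

3 4 6 9 10 14 16 19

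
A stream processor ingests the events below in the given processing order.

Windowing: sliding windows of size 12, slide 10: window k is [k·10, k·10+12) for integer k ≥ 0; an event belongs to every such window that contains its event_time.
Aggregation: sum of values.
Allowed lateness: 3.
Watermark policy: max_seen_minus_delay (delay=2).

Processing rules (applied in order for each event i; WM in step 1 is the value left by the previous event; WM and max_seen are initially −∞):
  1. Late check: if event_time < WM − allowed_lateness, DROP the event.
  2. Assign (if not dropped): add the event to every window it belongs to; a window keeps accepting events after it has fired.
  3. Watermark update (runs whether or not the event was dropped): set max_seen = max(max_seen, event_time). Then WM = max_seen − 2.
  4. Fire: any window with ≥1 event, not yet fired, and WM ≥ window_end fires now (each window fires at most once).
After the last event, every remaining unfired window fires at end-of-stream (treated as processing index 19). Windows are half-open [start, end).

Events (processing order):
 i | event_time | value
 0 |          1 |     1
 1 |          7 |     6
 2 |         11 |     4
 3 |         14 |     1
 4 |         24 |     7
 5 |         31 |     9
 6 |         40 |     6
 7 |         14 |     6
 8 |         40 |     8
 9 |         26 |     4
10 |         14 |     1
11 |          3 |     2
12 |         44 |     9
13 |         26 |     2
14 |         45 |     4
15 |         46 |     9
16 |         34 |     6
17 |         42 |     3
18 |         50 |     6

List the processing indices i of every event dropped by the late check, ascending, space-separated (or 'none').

7 9 10 11 13 16

i=0 t=1 v=1: → [0,12); WM=-1
i=1 t=7 v=6: → [0,12); WM=5
i=2 t=11 v=4: → [10,22),[0,12); WM=9
i=3 t=14 v=1: → [10,22); WM=12; [0,12) fires=11
i=4 t=24 v=7: → [20,32); WM=22; [10,22) fires=5
i=5 t=31 v=9: → [30,42),[20,32); WM=29
i=6 t=40 v=6: → [40,52),[30,42); WM=38; [20,32) fires=16
i=7 t=14 v=6: DROP (t<38-3); WM=38
i=8 t=40 v=8: → [40,52),[30,42); WM=38
i=9 t=26 v=4: DROP (t<38-3); WM=38
i=10 t=14 v=1: DROP (t<38-3); WM=38
i=11 t=3 v=2: DROP (t<38-3); WM=38
i=12 t=44 v=9: → [40,52); WM=42; [30,42) fires=23
i=13 t=26 v=2: DROP (t<42-3); WM=42
i=14 t=45 v=4: → [40,52); WM=43
i=15 t=46 v=9: → [40,52); WM=44
i=16 t=34 v=6: DROP (t<44-3); WM=44
i=17 t=42 v=3: → [40,52); WM=44
i=18 t=50 v=6: → [50,62),[40,52); WM=48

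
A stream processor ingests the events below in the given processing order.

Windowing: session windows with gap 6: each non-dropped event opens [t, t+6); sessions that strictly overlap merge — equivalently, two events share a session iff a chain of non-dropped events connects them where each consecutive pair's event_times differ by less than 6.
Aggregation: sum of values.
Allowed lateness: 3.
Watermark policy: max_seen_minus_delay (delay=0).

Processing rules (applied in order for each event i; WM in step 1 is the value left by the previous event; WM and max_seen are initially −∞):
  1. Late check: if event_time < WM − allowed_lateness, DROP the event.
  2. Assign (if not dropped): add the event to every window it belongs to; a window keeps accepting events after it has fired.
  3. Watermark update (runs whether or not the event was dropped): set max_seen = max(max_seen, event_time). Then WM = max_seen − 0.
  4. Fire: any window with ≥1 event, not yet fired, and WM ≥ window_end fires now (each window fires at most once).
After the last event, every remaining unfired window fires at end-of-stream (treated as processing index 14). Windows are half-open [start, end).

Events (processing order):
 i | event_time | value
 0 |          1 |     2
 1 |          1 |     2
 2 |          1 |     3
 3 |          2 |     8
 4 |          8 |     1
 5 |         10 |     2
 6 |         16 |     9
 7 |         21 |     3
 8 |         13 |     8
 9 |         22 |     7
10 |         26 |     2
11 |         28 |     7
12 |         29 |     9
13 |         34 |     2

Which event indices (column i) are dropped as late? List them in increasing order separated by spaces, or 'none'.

8

i=0 t=1 v=2: → [1,7); WM=1
i=1 t=1 v=2: → [1,7); WM=1
i=2 t=1 v=3: → [1,7); WM=1
i=3 t=2 v=8: → [1,8); WM=2
i=4 t=8 v=1: → [8,14); WM=8
i=5 t=10 v=2: → [8,16); WM=10
i=6 t=16 v=9: → [16,22); WM=16
i=7 t=21 v=3: → [16,27); WM=21
i=8 t=13 v=8: DROP (t<21-3); WM=21
i=9 t=22 v=7: → [16,28); WM=22
i=10 t=26 v=2: → [16,32); WM=26
i=11 t=28 v=7: → [16,34); WM=28
i=12 t=29 v=9: → [16,35); WM=29
i=13 t=34 v=2: → [16,40); WM=34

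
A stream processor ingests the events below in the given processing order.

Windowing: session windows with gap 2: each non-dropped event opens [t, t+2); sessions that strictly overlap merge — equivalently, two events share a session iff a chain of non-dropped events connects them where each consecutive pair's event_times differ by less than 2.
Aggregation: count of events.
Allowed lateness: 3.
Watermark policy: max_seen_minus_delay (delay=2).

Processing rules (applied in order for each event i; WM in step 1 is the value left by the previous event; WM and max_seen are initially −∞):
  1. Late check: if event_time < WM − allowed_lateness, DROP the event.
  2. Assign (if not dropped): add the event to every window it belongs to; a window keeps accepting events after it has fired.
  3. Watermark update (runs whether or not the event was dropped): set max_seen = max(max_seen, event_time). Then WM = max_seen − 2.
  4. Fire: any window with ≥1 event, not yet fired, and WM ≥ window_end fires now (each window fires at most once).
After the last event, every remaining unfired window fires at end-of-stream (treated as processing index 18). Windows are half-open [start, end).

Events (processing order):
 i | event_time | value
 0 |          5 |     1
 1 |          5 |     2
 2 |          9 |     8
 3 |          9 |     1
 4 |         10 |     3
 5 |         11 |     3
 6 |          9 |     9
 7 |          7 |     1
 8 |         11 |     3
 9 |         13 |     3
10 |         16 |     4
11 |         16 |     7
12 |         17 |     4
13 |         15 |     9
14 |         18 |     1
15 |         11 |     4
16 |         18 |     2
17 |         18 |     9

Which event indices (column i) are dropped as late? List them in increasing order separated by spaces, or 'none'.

15

i=0 t=5 v=1: → [5,7); WM=3
i=1 t=5 v=2: → [5,7); WM=3
i=2 t=9 v=8: → [9,11); WM=7
i=3 t=9 v=1: → [9,11); WM=7
i=4 t=10 v=3: → [9,12); WM=8
i=5 t=11 v=3: → [9,13); WM=9
i=6 t=9 v=9: → [9,13); WM=9
i=7 t=7 v=1: → [7,9); WM=9
i=8 t=11 v=3: → [9,13); WM=9
i=9 t=13 v=3: → [13,15); WM=11
i=10 t=16 v=4: → [16,18); WM=14
i=11 t=16 v=7: → [16,18); WM=14
i=12 t=17 v=4: → [16,19); WM=15
i=13 t=15 v=9: → [15,19); WM=15
i=14 t=18 v=1: → [15,20); WM=16
i=15 t=11 v=4: DROP (t<16-3); WM=16
i=16 t=18 v=2: → [15,20); WM=16
i=17 t=18 v=9: → [15,20); WM=16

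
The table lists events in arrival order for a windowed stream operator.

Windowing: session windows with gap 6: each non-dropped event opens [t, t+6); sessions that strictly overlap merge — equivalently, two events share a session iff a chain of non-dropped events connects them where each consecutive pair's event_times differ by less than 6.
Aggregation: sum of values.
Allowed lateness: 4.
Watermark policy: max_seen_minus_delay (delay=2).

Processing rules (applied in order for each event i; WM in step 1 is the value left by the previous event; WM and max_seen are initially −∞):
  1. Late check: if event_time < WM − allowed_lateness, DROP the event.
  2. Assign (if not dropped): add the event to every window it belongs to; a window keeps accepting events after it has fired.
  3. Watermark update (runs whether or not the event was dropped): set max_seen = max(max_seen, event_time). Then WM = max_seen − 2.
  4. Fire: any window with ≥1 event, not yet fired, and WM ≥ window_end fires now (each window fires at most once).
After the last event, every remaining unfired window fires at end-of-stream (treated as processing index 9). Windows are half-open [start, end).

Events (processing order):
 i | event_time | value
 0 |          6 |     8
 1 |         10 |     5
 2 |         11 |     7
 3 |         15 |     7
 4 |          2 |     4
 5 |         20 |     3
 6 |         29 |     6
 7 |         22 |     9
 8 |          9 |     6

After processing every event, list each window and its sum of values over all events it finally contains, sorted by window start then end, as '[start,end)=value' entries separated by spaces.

i=0 t=6 v=8: → [6,12); WM=4
i=1 t=10 v=5: → [6,16); WM=8
i=2 t=11 v=7: → [6,17); WM=9
i=3 t=15 v=7: → [6,21); WM=13
i=4 t=2 v=4: DROP (t<13-4); WM=13
i=5 t=20 v=3: → [6,26); WM=18
i=6 t=29 v=6: → [29,35); WM=27
i=7 t=22 v=9: DROP (t<27-4); WM=27
i=8 t=9 v=6: DROP (t<27-4); WM=27

[6,26)=30 [29,35)=6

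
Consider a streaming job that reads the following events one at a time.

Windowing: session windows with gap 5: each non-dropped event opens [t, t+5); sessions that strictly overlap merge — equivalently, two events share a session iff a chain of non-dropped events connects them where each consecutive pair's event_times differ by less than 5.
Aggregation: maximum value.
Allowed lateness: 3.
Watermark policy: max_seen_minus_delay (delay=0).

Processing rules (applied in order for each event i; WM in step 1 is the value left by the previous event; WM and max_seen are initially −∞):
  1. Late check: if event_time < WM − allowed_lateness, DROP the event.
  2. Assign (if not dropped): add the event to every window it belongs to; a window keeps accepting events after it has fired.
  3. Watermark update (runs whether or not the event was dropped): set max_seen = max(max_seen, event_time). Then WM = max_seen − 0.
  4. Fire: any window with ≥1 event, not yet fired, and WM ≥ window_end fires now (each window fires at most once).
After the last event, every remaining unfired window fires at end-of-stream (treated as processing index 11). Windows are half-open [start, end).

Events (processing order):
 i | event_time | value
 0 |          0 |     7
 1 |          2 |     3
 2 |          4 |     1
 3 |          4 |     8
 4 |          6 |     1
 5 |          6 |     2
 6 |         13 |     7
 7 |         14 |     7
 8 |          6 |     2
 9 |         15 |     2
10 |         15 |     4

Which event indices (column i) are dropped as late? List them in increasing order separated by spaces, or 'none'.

i=0 t=0 v=7: → [0,5); WM=0
i=1 t=2 v=3: → [0,7); WM=2
i=2 t=4 v=1: → [0,9); WM=4
i=3 t=4 v=8: → [0,9); WM=4
i=4 t=6 v=1: → [0,11); WM=6
i=5 t=6 v=2: → [0,11); WM=6
i=6 t=13 v=7: → [13,18); WM=13
i=7 t=14 v=7: → [13,19); WM=14
i=8 t=6 v=2: DROP (t<14-3); WM=14
i=9 t=15 v=2: → [13,20); WM=15
i=10 t=15 v=4: → [13,20); WM=15

8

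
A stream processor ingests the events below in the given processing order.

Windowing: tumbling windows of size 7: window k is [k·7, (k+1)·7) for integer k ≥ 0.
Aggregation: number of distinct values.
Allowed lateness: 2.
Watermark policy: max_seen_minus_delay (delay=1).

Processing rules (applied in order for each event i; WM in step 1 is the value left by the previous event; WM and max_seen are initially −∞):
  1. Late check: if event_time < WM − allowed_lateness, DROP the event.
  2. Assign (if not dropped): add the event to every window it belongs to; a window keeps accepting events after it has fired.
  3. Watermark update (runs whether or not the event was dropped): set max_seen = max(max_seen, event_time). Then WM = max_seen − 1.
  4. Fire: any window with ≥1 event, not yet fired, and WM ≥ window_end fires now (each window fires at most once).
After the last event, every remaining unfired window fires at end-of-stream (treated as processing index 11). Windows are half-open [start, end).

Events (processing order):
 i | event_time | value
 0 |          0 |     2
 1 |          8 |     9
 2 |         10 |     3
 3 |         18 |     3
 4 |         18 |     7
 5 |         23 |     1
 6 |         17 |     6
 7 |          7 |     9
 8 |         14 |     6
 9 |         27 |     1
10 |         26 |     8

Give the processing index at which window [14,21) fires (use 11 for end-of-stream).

i=0 t=0 v=2: → [0,7); WM=-1
i=1 t=8 v=9: → [7,14); WM=7; [0,7) fires=1
i=2 t=10 v=3: → [7,14); WM=9
i=3 t=18 v=3: → [14,21); WM=17; [7,14) fires=2
i=4 t=18 v=7: → [14,21); WM=17
i=5 t=23 v=1: → [21,28); WM=22; [14,21) fires=2
i=6 t=17 v=6: DROP (t<22-2); WM=22
i=7 t=7 v=9: DROP (t<22-2); WM=22
i=8 t=14 v=6: DROP (t<22-2); WM=22
i=9 t=27 v=1: → [21,28); WM=26
i=10 t=26 v=8: → [21,28); WM=26

5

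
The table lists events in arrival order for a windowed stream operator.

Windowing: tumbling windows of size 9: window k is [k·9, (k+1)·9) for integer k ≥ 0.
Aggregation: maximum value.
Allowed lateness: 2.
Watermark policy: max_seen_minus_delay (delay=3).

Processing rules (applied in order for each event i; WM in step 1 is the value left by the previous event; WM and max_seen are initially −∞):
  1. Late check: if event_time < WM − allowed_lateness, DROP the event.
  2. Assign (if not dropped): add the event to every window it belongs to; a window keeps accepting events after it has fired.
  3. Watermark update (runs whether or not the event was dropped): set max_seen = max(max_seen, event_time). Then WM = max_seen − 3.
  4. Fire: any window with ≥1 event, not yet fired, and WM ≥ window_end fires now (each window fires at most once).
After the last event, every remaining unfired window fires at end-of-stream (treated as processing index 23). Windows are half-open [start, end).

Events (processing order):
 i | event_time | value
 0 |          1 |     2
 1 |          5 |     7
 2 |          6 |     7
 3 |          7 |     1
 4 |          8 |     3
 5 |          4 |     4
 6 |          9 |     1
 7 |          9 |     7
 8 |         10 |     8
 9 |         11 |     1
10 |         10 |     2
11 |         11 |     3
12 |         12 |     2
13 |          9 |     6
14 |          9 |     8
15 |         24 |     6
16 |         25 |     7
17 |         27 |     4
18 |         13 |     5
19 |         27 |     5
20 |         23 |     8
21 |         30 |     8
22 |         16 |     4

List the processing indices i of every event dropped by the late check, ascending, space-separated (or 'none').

18 22

i=0 t=1 v=2: → [0,9); WM=-2
i=1 t=5 v=7: → [0,9); WM=2
i=2 t=6 v=7: → [0,9); WM=3
i=3 t=7 v=1: → [0,9); WM=4
i=4 t=8 v=3: → [0,9); WM=5
i=5 t=4 v=4: → [0,9); WM=5
i=6 t=9 v=1: → [9,18); WM=6
i=7 t=9 v=7: → [9,18); WM=6
i=8 t=10 v=8: → [9,18); WM=7
i=9 t=11 v=1: → [9,18); WM=8
i=10 t=10 v=2: → [9,18); WM=8
i=11 t=11 v=3: → [9,18); WM=8
i=12 t=12 v=2: → [9,18); WM=9; [0,9) fires=7
i=13 t=9 v=6: → [9,18); WM=9
i=14 t=9 v=8: → [9,18); WM=9
i=15 t=24 v=6: → [18,27); WM=21; [9,18) fires=8
i=16 t=25 v=7: → [18,27); WM=22
i=17 t=27 v=4: → [27,36); WM=24
i=18 t=13 v=5: DROP (t<24-2); WM=24
i=19 t=27 v=5: → [27,36); WM=24
i=20 t=23 v=8: → [18,27); WM=24
i=21 t=30 v=8: → [27,36); WM=27; [18,27) fires=8
i=22 t=16 v=4: DROP (t<27-2); WM=27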